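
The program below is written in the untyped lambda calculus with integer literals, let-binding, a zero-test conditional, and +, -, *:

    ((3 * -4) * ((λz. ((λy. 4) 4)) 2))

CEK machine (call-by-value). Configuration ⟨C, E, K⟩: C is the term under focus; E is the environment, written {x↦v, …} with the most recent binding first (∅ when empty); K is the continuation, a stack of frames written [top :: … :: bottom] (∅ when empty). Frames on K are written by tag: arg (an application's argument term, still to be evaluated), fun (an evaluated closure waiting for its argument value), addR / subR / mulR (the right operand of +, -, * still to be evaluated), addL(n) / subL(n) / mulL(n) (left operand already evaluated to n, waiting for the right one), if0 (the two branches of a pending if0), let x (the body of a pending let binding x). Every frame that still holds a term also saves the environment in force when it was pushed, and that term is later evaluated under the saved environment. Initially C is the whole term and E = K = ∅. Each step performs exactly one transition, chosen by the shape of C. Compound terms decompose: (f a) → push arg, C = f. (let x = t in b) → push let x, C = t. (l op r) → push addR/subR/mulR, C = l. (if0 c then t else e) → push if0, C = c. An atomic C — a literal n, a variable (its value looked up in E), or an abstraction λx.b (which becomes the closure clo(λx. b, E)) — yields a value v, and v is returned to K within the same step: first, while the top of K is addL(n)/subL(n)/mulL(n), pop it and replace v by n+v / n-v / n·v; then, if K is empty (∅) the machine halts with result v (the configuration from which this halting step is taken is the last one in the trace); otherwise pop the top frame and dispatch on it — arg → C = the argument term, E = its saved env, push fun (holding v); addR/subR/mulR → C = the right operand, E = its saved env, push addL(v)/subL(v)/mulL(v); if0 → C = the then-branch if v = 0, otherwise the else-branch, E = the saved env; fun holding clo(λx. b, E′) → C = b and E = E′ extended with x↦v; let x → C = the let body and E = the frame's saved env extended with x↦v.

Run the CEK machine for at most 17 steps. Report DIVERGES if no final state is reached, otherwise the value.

step 0: <C=((3 * -4) * ((λz. ((λy. 4) 4)) 2)), E=∅, K=∅>
step 1: <C=(3 * -4), E=∅, K=[mulR]>
step 2: <C=3, E=∅, K=[mulR :: mulR]>
step 3: <C=-4, E=∅, K=[mulL(3) :: mulR]>
step 4: <C=((λz. ((λy. 4) 4)) 2), E=∅, K=[mulL(-12)]>
step 5: <C=(λz. ((λy. 4) 4)), E=∅, K=[arg :: mulL(-12)]>
step 6: <C=2, E=∅, K=[fun :: mulL(-12)]>
step 7: <C=((λy. 4) 4), E={z↦2}, K=[mulL(-12)]>
step 8: <C=(λy. 4), E={z↦2}, K=[arg :: mulL(-12)]>
step 9: <C=4, E={z↦2}, K=[fun :: mulL(-12)]>
step 10: <C=4, E={y↦4, z↦2}, K=[mulL(-12)]>
→ final value -48

Answer: -48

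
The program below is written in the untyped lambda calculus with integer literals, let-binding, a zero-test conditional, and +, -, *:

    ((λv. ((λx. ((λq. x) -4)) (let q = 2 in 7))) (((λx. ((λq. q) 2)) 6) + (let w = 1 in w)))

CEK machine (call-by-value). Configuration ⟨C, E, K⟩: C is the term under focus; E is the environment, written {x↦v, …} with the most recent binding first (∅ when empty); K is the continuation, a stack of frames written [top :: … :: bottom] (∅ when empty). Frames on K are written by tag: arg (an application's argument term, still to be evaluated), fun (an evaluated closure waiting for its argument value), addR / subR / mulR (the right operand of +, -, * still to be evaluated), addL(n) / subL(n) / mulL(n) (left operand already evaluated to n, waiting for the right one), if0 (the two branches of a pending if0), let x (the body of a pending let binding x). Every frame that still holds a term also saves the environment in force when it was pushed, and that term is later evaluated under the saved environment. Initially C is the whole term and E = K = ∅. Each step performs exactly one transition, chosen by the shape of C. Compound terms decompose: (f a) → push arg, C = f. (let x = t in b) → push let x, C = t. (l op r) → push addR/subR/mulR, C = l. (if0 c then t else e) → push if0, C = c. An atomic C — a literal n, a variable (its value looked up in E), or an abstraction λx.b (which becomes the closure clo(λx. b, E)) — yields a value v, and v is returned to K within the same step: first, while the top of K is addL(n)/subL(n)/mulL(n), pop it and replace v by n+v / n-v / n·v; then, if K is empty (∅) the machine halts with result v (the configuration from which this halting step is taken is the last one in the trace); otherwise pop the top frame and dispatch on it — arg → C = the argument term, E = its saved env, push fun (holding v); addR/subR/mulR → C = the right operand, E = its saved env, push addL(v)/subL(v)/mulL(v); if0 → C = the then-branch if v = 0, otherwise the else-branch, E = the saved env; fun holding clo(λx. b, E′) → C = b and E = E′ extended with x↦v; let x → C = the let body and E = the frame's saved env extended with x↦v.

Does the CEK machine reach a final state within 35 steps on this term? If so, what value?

0. ⟨C=((λv. ((λx. ((λq. x) -4)) (let q = 2 in 7))) (((λx. ((λq. q) 2)) 6) + (let w = 1 in w))); E=∅; K=∅⟩
1. ⟨C=(λv. ((λx. ((λq. x) -4)) (let q = 2 in 7))); E=∅; K=[arg]⟩
2. ⟨C=(((λx. ((λq. q) 2)) 6) + (let w = 1 in w)); E=∅; K=[fun]⟩
3. ⟨C=((λx. ((λq. q) 2)) 6); E=∅; K=[addR :: fun]⟩
4. ⟨C=(λx. ((λq. q) 2)); E=∅; K=[arg :: addR :: fun]⟩
5. ⟨C=6; E=∅; K=[fun :: addR :: fun]⟩
6. ⟨C=((λq. q) 2); E={x↦6}; K=[addR :: fun]⟩
7. ⟨C=(λq. q); E={x↦6}; K=[arg :: addR :: fun]⟩
8. ⟨C=2; E={x↦6}; K=[fun :: addR :: fun]⟩
9. ⟨C=q; E={q↦2, x↦6}; K=[addR :: fun]⟩
10. ⟨C=(let w = 1 in w); E=∅; K=[addL(2) :: fun]⟩
11. ⟨C=1; E=∅; K=[let w :: addL(2) :: fun]⟩
12. ⟨C=w; E={w↦1}; K=[addL(2) :: fun]⟩
13. ⟨C=((λx. ((λq. x) -4)) (let q = 2 in 7)); E={v↦3}; K=∅⟩
14. ⟨C=(λx. ((λq. x) -4)); E={v↦3}; K=[arg]⟩
15. ⟨C=(let q = 2 in 7); E={v↦3}; K=[fun]⟩
16. ⟨C=2; E={v↦3}; K=[let q :: fun]⟩
17. ⟨C=7; E={q↦2, v↦3}; K=[fun]⟩
18. ⟨C=((λq. x) -4); E={x↦7, v↦3}; K=∅⟩
19. ⟨C=(λq. x); E={x↦7, v↦3}; K=[arg]⟩
20. ⟨C=-4; E={x↦7, v↦3}; K=[fun]⟩
21. ⟨C=x; E={q↦-4, x↦7, v↦3}; K=∅⟩
→ final value 7

Answer: 7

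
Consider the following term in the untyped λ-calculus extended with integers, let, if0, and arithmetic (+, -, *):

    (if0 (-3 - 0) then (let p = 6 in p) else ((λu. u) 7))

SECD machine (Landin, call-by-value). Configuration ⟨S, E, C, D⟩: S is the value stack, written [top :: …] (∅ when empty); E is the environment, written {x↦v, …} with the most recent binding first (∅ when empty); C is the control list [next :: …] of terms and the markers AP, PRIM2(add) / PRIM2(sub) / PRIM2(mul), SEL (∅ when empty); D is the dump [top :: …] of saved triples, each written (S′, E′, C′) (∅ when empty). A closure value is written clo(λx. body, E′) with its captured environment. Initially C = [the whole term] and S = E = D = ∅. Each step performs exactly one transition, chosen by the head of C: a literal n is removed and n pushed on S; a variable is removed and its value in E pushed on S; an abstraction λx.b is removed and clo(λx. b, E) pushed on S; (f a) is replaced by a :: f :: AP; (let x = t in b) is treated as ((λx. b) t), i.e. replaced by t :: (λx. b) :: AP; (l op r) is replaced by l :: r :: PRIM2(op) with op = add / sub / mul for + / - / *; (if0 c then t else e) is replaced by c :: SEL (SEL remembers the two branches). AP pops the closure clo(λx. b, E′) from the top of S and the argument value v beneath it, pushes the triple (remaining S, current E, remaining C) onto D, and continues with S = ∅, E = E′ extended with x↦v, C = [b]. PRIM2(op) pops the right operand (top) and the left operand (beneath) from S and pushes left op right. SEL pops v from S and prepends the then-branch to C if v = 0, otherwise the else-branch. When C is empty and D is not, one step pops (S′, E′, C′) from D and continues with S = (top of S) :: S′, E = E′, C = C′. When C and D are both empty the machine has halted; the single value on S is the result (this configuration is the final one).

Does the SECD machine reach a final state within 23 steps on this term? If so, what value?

step 0: [S=∅ | E=∅ | C=[(if0 (-3 - 0) then (let p = 6 in p) else ((λu. u) 7))] | D=∅]
step 1: [S=∅ | E=∅ | C=[(-3 - 0) :: SEL] | D=∅]
step 2: [S=∅ | E=∅ | C=[-3 :: 0 :: PRIM2(sub) :: SEL] | D=∅]
step 3: [S=[-3] | E=∅ | C=[0 :: PRIM2(sub) :: SEL] | D=∅]
step 4: [S=[0 :: -3] | E=∅ | C=[PRIM2(sub) :: SEL] | D=∅]
step 5: [S=[-3] | E=∅ | C=[SEL] | D=∅]
step 6: [S=∅ | E=∅ | C=[((λu. u) 7)] | D=∅]
step 7: [S=∅ | E=∅ | C=[7 :: (λu. u) :: AP] | D=∅]
step 8: [S=[7] | E=∅ | C=[(λu. u) :: AP] | D=∅]
step 9: [S=[clo(λu. u, ∅) :: 7] | E=∅ | C=[AP] | D=∅]
step 10: [S=∅ | E={u↦7} | C=[u] | D=[(∅, ∅, ∅)]]
step 11: [S=[7] | E={u↦7} | C=∅ | D=[(∅, ∅, ∅)]]
step 12: [S=[7] | E=∅ | C=∅ | D=∅]
→ final value 7

Answer: 7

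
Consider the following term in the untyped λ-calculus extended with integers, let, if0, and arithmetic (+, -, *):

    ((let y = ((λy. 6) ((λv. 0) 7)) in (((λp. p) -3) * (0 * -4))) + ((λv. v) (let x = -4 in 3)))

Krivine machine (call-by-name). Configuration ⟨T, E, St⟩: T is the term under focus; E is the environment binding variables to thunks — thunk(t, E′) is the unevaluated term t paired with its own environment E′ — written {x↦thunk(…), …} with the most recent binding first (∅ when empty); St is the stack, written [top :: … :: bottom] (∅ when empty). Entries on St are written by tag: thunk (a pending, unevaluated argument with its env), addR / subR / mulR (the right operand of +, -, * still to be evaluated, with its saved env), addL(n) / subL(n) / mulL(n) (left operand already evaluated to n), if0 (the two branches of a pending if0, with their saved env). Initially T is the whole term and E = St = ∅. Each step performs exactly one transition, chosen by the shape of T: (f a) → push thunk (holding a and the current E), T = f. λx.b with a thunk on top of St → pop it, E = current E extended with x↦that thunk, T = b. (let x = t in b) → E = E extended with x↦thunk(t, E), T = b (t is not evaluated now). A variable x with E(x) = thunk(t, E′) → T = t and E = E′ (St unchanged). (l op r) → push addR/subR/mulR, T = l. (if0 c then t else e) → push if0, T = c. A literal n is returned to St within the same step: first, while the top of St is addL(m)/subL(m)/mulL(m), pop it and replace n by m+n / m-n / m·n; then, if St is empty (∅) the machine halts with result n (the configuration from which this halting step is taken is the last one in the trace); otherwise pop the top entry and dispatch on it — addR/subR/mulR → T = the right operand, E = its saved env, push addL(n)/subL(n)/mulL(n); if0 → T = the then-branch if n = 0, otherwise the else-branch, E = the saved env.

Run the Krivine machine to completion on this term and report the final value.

step 0: [T=((let y = ((λy. 6) ((λv. 0) 7)) in (((λp. p) -3) * (0 * -4))) + ((λv. v) (let x = -4 in 3))) | E=∅ | St=∅]
step 1: [T=(let y = ((λy. 6) ((λv. 0) 7)) in (((λp. p) -3) * (0 * -4))) | E=∅ | St=[addR]]
step 2: [T=(((λp. p) -3) * (0 * -4)) | E={y↦thunk(((λy. 6) ((λv. 0) 7)), ∅)} | St=[addR]]
step 3: [T=((λp. p) -3) | E={y↦thunk(((λy. 6) ((λv. 0) 7)), ∅)} | St=[mulR :: addR]]
step 4: [T=(λp. p) | E={y↦thunk(((λy. 6) ((λv. 0) 7)), ∅)} | St=[thunk :: mulR :: addR]]
step 5: [T=p | E={p↦thunk(-3, {y↦thunk(((λy. 6) ((λv. 0) 7)), ∅)}), y↦thunk(((λy. 6) ((λv. 0) 7)), ∅)} | St=[mulR :: addR]]
step 6: [T=-3 | E={y↦thunk(((λy. 6) ((λv. 0) 7)), ∅)} | St=[mulR :: addR]]
step 7: [T=(0 * -4) | E={y↦thunk(((λy. 6) ((λv. 0) 7)), ∅)} | St=[mulL(-3) :: addR]]
step 8: [T=0 | E={y↦thunk(((λy. 6) ((λv. 0) 7)), ∅)} | St=[mulR :: mulL(-3) :: addR]]
step 9: [T=-4 | E={y↦thunk(((λy. 6) ((λv. 0) 7)), ∅)} | St=[mulL(0) :: mulL(-3) :: addR]]
step 10: [T=((λv. v) (let x = -4 in 3)) | E=∅ | St=[addL(0)]]
step 11: [T=(λv. v) | E=∅ | St=[thunk :: addL(0)]]
step 12: [T=v | E={v↦thunk((let x = -4 in 3), ∅)} | St=[addL(0)]]
step 13: [T=(let x = -4 in 3) | E=∅ | St=[addL(0)]]
step 14: [T=3 | E={x↦thunk(-4, ∅)} | St=[addL(0)]]
→ final value 3

Answer: 3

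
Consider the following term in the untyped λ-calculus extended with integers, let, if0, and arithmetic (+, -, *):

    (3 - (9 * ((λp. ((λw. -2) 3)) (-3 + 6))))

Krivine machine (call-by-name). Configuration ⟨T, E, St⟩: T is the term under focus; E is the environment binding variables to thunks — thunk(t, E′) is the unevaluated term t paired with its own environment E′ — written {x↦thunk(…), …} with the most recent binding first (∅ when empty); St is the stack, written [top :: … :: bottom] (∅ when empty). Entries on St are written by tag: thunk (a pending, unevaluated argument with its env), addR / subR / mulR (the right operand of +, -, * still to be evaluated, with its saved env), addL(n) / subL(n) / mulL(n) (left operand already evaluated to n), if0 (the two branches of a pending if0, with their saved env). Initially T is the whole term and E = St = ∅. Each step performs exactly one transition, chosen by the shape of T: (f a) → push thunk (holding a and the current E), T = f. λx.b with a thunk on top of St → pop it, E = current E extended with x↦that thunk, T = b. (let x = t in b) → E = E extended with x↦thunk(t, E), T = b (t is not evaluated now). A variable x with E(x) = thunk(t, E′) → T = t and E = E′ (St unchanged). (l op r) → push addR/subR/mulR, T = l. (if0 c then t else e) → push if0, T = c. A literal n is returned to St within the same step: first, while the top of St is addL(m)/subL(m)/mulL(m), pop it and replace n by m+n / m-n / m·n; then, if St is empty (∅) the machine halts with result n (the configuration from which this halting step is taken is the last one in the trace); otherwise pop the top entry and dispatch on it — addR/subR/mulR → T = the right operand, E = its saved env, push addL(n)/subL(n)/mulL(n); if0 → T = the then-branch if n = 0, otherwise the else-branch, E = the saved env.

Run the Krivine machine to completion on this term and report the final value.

[0] ⟨T=(3 - (9 * ((λp. ((λw. -2) 3)) (-3 + 6)))); E=∅; St=∅⟩
[1] ⟨T=3; E=∅; St=[subR]⟩
[2] ⟨T=(9 * ((λp. ((λw. -2) 3)) (-3 + 6))); E=∅; St=[subL(3)]⟩
[3] ⟨T=9; E=∅; St=[mulR :: subL(3)]⟩
[4] ⟨T=((λp. ((λw. -2) 3)) (-3 + 6)); E=∅; St=[mulL(9) :: subL(3)]⟩
[5] ⟨T=(λp. ((λw. -2) 3)); E=∅; St=[thunk :: mulL(9) :: subL(3)]⟩
[6] ⟨T=((λw. -2) 3); E={p↦thunk((-3 + 6), ∅)}; St=[mulL(9) :: subL(3)]⟩
[7] ⟨T=(λw. -2); E={p↦thunk((-3 + 6), ∅)}; St=[thunk :: mulL(9) :: subL(3)]⟩
[8] ⟨T=-2; E={w↦thunk(3, {p↦thunk((-3 + 6), ∅)}), p↦thunk((-3 + 6), ∅)}; St=[mulL(9) :: subL(3)]⟩
→ final value 21

Answer: 21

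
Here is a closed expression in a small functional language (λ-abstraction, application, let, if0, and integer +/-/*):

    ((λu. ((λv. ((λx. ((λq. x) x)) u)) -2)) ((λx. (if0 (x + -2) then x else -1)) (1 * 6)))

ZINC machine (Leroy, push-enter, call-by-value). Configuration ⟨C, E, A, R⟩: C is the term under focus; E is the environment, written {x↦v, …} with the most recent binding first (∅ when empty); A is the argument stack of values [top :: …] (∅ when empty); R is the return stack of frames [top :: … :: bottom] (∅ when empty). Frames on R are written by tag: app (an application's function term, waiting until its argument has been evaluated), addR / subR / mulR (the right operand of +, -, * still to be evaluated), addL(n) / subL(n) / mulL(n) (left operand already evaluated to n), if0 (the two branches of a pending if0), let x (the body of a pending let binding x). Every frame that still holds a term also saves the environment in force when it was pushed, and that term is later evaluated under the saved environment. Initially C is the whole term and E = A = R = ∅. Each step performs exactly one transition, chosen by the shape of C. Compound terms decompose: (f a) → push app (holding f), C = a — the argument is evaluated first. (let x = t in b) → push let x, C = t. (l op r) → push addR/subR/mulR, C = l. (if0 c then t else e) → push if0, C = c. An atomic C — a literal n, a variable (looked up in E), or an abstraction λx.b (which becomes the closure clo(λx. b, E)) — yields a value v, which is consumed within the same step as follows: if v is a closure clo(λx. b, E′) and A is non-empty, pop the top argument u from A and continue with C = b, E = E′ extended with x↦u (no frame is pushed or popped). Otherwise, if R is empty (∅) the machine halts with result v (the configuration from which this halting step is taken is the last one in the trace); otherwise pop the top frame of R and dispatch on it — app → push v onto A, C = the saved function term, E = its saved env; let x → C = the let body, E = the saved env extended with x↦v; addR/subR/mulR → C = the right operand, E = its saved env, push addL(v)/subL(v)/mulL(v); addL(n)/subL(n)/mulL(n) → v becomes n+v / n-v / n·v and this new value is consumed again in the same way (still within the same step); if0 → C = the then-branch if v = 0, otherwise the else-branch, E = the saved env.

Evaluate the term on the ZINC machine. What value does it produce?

[0] ⟨C=((λu. ((λv. ((λx. ((λq. x) x)) u)) -2)) ((λx. (if0 (x + -2) then x else -1)) (1 * 6))); E=∅; A=∅; R=∅⟩
[1] ⟨C=((λx. (if0 (x + -2) then x else -1)) (1 * 6)); E=∅; A=∅; R=[app]⟩
[2] ⟨C=(1 * 6); E=∅; A=∅; R=[app :: app]⟩
[3] ⟨C=1; E=∅; A=∅; R=[mulR :: app :: app]⟩
[4] ⟨C=6; E=∅; A=∅; R=[mulL(1) :: app :: app]⟩
[5] ⟨C=(λx. (if0 (x + -2) then x else -1)); E=∅; A=[6]; R=[app]⟩
[6] ⟨C=(if0 (x + -2) then x else -1); E={x↦6}; A=∅; R=[app]⟩
[7] ⟨C=(x + -2); E={x↦6}; A=∅; R=[if0 :: app]⟩
[8] ⟨C=x; E={x↦6}; A=∅; R=[addR :: if0 :: app]⟩
[9] ⟨C=-2; E={x↦6}; A=∅; R=[addL(6) :: if0 :: app]⟩
[10] ⟨C=-1; E={x↦6}; A=∅; R=[app]⟩
[11] ⟨C=(λu. ((λv. ((λx. ((λq. x) x)) u)) -2)); E=∅; A=[-1]; R=∅⟩
[12] ⟨C=((λv. ((λx. ((λq. x) x)) u)) -2); E={u↦-1}; A=∅; R=∅⟩
[13] ⟨C=-2; E={u↦-1}; A=∅; R=[app]⟩
[14] ⟨C=(λv. ((λx. ((λq. x) x)) u)); E={u↦-1}; A=[-2]; R=∅⟩
[15] ⟨C=((λx. ((λq. x) x)) u); E={v↦-2, u↦-1}; A=∅; R=∅⟩
[16] ⟨C=u; E={v↦-2, u↦-1}; A=∅; R=[app]⟩
[17] ⟨C=(λx. ((λq. x) x)); E={v↦-2, u↦-1}; A=[-1]; R=∅⟩
[18] ⟨C=((λq. x) x); E={x↦-1, v↦-2, u↦-1}; A=∅; R=∅⟩
[19] ⟨C=x; E={x↦-1, v↦-2, u↦-1}; A=∅; R=[app]⟩
[20] ⟨C=(λq. x); E={x↦-1, v↦-2, u↦-1}; A=[-1]; R=∅⟩
[21] ⟨C=x; E={q↦-1, x↦-1, v↦-2, u↦-1}; A=∅; R=∅⟩
→ final value -1

Answer: -1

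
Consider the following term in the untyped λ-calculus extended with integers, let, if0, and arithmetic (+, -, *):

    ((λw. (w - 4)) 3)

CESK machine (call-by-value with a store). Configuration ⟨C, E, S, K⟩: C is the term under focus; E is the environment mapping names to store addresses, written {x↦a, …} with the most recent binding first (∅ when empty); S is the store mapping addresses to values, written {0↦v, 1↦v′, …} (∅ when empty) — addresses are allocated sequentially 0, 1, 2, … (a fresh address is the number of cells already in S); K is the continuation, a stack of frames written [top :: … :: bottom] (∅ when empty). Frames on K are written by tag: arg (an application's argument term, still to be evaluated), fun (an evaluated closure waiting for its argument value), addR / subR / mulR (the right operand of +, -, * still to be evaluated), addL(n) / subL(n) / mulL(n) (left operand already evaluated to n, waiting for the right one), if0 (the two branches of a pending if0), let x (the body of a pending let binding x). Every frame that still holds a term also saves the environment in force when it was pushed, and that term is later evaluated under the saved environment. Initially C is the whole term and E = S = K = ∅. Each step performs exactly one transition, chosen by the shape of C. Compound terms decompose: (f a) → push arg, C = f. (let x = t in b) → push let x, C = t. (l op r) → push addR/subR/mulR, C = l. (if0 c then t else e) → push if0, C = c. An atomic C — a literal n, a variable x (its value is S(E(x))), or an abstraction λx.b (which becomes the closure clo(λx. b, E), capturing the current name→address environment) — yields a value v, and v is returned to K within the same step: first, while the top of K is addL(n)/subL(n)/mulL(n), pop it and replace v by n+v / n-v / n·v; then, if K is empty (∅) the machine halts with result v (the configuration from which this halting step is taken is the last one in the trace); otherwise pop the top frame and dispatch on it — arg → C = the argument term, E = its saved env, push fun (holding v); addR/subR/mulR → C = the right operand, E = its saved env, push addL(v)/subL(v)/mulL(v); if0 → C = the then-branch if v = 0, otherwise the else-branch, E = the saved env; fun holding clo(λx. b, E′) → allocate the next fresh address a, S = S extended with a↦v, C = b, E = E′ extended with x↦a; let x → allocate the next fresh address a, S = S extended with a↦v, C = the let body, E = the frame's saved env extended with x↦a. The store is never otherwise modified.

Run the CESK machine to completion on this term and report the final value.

t=0: [C=((λw. (w - 4)) 3) | E=∅ | S=∅ | K=∅]
t=1: [C=(λw. (w - 4)) | E=∅ | S=∅ | K=[arg]]
t=2: [C=3 | E=∅ | S=∅ | K=[fun]]
t=3: [C=(w - 4) | E={w↦0} | S={0↦3} | K=∅]
t=4: [C=w | E={w↦0} | S={0↦3} | K=[subR]]
t=5: [C=4 | E={w↦0} | S={0↦3} | K=[subL(3)]]
→ final value -1

Answer: -1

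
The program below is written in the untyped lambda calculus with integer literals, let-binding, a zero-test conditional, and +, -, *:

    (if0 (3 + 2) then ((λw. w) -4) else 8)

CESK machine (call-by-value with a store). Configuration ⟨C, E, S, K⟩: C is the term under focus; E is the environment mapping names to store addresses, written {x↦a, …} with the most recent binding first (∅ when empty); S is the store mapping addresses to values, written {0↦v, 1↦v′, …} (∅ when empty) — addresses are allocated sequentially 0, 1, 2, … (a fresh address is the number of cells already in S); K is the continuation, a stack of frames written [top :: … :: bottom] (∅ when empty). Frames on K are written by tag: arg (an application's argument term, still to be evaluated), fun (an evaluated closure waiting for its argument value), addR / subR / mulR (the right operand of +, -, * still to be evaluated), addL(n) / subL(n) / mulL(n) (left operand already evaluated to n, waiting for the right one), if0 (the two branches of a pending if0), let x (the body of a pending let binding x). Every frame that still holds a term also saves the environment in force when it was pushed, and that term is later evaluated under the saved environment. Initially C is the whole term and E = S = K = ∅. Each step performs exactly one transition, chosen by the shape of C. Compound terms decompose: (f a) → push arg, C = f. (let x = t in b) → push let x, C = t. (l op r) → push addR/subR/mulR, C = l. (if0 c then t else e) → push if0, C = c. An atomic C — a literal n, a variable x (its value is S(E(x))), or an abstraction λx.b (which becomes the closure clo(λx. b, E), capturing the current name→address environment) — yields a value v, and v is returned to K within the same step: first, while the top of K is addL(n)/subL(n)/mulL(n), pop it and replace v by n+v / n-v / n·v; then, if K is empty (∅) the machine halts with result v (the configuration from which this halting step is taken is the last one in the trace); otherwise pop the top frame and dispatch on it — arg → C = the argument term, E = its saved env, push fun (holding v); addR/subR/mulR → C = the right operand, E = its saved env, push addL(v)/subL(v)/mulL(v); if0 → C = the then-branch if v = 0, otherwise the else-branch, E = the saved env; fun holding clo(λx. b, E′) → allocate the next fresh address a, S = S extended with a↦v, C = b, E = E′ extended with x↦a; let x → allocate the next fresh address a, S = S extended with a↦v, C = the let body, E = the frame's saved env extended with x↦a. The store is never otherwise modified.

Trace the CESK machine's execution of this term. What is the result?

step 0: <C=(if0 (3 + 2) then ((λw. w) -4) else 8), E=∅, S=∅, K=∅>
step 1: <C=(3 + 2), E=∅, S=∅, K=[if0]>
step 2: <C=3, E=∅, S=∅, K=[addR :: if0]>
step 3: <C=2, E=∅, S=∅, K=[addL(3) :: if0]>
step 4: <C=8, E=∅, S=∅, K=∅>
→ final value 8

Answer: 8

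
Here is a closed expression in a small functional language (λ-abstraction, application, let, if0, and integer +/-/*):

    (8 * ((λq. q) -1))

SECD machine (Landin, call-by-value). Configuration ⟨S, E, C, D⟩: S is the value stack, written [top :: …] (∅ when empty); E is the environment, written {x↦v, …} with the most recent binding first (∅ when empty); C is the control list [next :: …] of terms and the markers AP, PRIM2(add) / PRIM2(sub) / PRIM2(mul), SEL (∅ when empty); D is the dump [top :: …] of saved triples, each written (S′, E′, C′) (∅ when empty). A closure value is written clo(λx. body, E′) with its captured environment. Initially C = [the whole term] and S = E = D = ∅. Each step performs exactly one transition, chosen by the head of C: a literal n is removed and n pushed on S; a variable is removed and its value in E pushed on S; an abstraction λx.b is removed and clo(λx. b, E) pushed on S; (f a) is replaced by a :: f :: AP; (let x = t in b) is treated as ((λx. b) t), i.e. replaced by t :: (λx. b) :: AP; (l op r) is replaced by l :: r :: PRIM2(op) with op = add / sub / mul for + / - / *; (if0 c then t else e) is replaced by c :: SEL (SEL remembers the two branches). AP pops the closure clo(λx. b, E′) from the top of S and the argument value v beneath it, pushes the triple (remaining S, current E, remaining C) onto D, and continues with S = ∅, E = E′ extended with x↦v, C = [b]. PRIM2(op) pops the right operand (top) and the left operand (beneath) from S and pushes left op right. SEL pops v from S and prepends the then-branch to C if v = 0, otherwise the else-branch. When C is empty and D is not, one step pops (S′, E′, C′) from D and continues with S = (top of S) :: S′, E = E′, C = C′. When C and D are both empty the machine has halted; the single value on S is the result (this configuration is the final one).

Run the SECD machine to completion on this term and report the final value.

step 0: [S=∅ | E=∅ | C=[(8 * ((λq. q) -1))] | D=∅]
step 1: [S=∅ | E=∅ | C=[8 :: ((λq. q) -1) :: PRIM2(mul)] | D=∅]
step 2: [S=[8] | E=∅ | C=[((λq. q) -1) :: PRIM2(mul)] | D=∅]
step 3: [S=[8] | E=∅ | C=[-1 :: (λq. q) :: AP :: PRIM2(mul)] | D=∅]
step 4: [S=[-1 :: 8] | E=∅ | C=[(λq. q) :: AP :: PRIM2(mul)] | D=∅]
step 5: [S=[clo(λq. q, ∅) :: -1 :: 8] | E=∅ | C=[AP :: PRIM2(mul)] | D=∅]
step 6: [S=∅ | E={q↦-1} | C=[q] | D=[([8], ∅, [PRIM2(mul)])]]
step 7: [S=[-1] | E={q↦-1} | C=∅ | D=[([8], ∅, [PRIM2(mul)])]]
step 8: [S=[-1 :: 8] | E=∅ | C=[PRIM2(mul)] | D=∅]
step 9: [S=[-8] | E=∅ | C=∅ | D=∅]
→ final value -8

Answer: -8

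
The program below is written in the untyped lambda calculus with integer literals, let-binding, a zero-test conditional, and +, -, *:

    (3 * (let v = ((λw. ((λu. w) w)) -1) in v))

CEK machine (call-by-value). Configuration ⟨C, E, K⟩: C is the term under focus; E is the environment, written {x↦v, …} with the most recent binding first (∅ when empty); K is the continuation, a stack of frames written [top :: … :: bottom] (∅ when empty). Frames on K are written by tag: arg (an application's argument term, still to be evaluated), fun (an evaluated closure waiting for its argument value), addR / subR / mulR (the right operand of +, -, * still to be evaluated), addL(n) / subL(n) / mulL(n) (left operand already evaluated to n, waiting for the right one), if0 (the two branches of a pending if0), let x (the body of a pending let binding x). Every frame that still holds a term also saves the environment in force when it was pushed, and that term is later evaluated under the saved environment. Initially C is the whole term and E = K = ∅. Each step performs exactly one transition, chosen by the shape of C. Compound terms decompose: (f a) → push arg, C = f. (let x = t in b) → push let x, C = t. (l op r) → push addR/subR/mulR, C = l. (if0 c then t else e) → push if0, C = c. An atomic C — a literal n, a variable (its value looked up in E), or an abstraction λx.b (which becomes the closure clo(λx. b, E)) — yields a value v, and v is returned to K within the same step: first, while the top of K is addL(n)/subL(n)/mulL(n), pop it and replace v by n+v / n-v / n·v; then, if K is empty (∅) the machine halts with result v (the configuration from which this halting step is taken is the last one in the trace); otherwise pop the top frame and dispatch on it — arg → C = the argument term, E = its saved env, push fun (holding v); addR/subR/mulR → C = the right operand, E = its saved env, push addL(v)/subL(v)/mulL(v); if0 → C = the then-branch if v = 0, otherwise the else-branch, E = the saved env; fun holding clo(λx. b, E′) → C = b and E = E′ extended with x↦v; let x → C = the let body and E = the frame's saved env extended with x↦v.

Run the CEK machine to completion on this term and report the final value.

Answer: -3

Execution trace:
step 0: ⟨C=(3 * (let v = ((λw. ((λu. w) w)) -1) in v)); E=∅; K=∅⟩
step 1: ⟨C=3; E=∅; K=[mulR]⟩
step 2: ⟨C=(let v = ((λw. ((λu. w) w)) -1) in v); E=∅; K=[mulL(3)]⟩
step 3: ⟨C=((λw. ((λu. w) w)) -1); E=∅; K=[let v :: mulL(3)]⟩
step 4: ⟨C=(λw. ((λu. w) w)); E=∅; K=[arg :: let v :: mulL(3)]⟩
step 5: ⟨C=-1; E=∅; K=[fun :: let v :: mulL(3)]⟩
step 6: ⟨C=((λu. w) w); E={w↦-1}; K=[let v :: mulL(3)]⟩
step 7: ⟨C=(λu. w); E={w↦-1}; K=[arg :: let v :: mulL(3)]⟩
step 8: ⟨C=w; E={w↦-1}; K=[fun :: let v :: mulL(3)]⟩
step 9: ⟨C=w; E={u↦-1, w↦-1}; K=[let v :: mulL(3)]⟩
step 10: ⟨C=v; E={v↦-1}; K=[mulL(3)]⟩
→ final value -3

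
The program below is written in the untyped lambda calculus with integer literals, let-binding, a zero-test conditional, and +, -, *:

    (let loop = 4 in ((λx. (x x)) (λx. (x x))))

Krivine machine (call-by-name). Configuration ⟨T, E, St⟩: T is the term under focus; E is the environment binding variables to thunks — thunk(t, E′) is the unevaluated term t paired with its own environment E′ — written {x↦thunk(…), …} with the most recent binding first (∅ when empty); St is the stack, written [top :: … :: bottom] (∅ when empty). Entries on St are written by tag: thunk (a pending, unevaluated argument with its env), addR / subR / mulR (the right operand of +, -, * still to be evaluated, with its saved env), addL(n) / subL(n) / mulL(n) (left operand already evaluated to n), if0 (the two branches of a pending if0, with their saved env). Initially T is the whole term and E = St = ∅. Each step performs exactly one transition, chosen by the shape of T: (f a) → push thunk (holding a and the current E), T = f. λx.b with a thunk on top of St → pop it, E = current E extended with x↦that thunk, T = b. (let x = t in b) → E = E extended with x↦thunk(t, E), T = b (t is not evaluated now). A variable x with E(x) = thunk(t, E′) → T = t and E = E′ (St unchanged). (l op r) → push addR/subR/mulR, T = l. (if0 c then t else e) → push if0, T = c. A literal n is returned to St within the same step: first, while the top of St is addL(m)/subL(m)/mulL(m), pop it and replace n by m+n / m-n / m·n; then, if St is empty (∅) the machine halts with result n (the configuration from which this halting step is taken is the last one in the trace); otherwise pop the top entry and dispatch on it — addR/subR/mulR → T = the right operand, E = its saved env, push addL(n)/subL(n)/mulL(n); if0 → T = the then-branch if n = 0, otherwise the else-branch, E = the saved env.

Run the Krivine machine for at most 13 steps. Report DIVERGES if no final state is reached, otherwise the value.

Answer: DIVERGES (no final state within 13 steps)

Machine steps:
step 0: <T=(let loop = 4 in ((λx. (x x)) (λx. (x x)))), E=∅, St=∅>
step 1: <T=((λx. (x x)) (λx. (x x))), E={loop↦thunk(4, ∅)}, St=∅>
step 2: <T=(λx. (x x)), E={loop↦thunk(4, ∅)}, St=[thunk]>
step 3: <T=(x x), E={x↦thunk((λx. (x x)), {loop↦thunk(4, ∅)}), loop↦thunk(4, ∅)}, St=∅>
step 4: <T=x, E={x↦thunk((λx. (x x)), {loop↦thunk(4, ∅)}), loop↦thunk(4, ∅)}, St=[thunk]>
step 5: <T=(λx. (x x)), E={loop↦thunk(4, ∅)}, St=[thunk]>
step 6: <T=(x x), E={x↦thunk(x, {x↦thunk((λx. (x x)), {loop↦thunk(4, ∅)}), loop↦thunk(4, ∅)}), loop↦thunk(4, ∅)}, St=∅>
step 7: <T=x, E={x↦thunk(x, {x↦thunk((λx. (x x)), {loop↦thunk(4, ∅)}), loop↦thunk(4, ∅)}), loop↦thunk(4, ∅)}, St=[thunk]>
step 8: <T=x, E={x↦thunk((λx. (x x)), {loop↦thunk(4, ∅)}), loop↦thunk(4, ∅)}, St=[thunk]>
step 9: <T=(λx. (x x)), E={loop↦thunk(4, ∅)}, St=[thunk]>
step 10: <T=(x x), E={x↦thunk(x, {x↦thunk(x, {x↦thunk((λx. (x x)), {loop↦thunk(4, ∅)}), loop↦thunk(4, ∅)}), loop↦thunk(4, ∅)}), loop↦thunk(4, ∅)}, St=∅>
step 11: <T=x, E={x↦thunk(x, {x↦thunk(x, {x↦thunk((λx. (x x)), {loop↦thunk(4, ∅)}), loop↦thunk(4, ∅)}), loop↦thunk(4, ∅)}), loop↦thunk(4, ∅)}, St=[thunk]>
step 12: <T=x, E={x↦thunk(x, {x↦thunk((λx. (x x)), {loop↦thunk(4, ∅)}), loop↦thunk(4, ∅)}), loop↦thunk(4, ∅)}, St=[thunk]>
step 13: <T=x, E={x↦thunk((λx. (x x)), {loop↦thunk(4, ∅)}), loop↦thunk(4, ∅)}, St=[thunk]>
→ 13 transitions taken and the configuration is still not final: no result within 13 steps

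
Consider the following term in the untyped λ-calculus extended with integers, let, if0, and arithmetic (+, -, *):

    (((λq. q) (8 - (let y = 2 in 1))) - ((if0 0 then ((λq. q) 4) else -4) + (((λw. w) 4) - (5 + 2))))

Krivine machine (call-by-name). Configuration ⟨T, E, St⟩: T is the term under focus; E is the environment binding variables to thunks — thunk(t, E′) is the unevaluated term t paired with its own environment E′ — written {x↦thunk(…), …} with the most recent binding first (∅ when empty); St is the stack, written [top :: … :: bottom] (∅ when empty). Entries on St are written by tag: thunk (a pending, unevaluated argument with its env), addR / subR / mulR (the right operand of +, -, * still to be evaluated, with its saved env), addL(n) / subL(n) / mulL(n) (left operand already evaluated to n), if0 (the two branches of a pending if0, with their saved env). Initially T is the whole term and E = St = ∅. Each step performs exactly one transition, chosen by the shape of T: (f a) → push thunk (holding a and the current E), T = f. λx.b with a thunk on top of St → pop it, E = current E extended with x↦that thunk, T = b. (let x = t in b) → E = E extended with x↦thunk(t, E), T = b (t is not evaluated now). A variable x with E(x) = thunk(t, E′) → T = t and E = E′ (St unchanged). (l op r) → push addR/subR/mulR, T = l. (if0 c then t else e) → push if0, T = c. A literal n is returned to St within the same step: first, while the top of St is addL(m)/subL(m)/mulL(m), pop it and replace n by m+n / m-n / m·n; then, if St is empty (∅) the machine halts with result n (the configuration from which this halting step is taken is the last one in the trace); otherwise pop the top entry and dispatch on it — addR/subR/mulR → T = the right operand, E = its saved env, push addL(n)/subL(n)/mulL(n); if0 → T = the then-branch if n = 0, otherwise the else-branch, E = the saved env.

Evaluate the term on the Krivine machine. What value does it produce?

t=0: <T=(((λq. q) (8 - (let y = 2 in 1))) - ((if0 0 then ((λq. q) 4) else -4) + (((λw. w) 4) - (5 + 2)))), E=∅, St=∅>
t=1: <T=((λq. q) (8 - (let y = 2 in 1))), E=∅, St=[subR]>
t=2: <T=(λq. q), E=∅, St=[thunk :: subR]>
t=3: <T=q, E={q↦thunk((8 - (let y = 2 in 1)), ∅)}, St=[subR]>
t=4: <T=(8 - (let y = 2 in 1)), E=∅, St=[subR]>
t=5: <T=8, E=∅, St=[subR :: subR]>
t=6: <T=(let y = 2 in 1), E=∅, St=[subL(8) :: subR]>
t=7: <T=1, E={y↦thunk(2, ∅)}, St=[subL(8) :: subR]>
t=8: <T=((if0 0 then ((λq. q) 4) else -4) + (((λw. w) 4) - (5 + 2))), E=∅, St=[subL(7)]>
t=9: <T=(if0 0 then ((λq. q) 4) else -4), E=∅, St=[addR :: subL(7)]>
t=10: <T=0, E=∅, St=[if0 :: addR :: subL(7)]>
t=11: <T=((λq. q) 4), E=∅, St=[addR :: subL(7)]>
t=12: <T=(λq. q), E=∅, St=[thunk :: addR :: subL(7)]>
t=13: <T=q, E={q↦thunk(4, ∅)}, St=[addR :: subL(7)]>
t=14: <T=4, E=∅, St=[addR :: subL(7)]>
t=15: <T=(((λw. w) 4) - (5 + 2)), E=∅, St=[addL(4) :: subL(7)]>
t=16: <T=((λw. w) 4), E=∅, St=[subR :: addL(4) :: subL(7)]>
t=17: <T=(λw. w), E=∅, St=[thunk :: subR :: addL(4) :: subL(7)]>
t=18: <T=w, E={w↦thunk(4, ∅)}, St=[subR :: addL(4) :: subL(7)]>
t=19: <T=4, E=∅, St=[subR :: addL(4) :: subL(7)]>
t=20: <T=(5 + 2), E=∅, St=[subL(4) :: addL(4) :: subL(7)]>
t=21: <T=5, E=∅, St=[addR :: subL(4) :: addL(4) :: subL(7)]>
t=22: <T=2, E=∅, St=[addL(5) :: subL(4) :: addL(4) :: subL(7)]>
→ final value 6

Answer: 6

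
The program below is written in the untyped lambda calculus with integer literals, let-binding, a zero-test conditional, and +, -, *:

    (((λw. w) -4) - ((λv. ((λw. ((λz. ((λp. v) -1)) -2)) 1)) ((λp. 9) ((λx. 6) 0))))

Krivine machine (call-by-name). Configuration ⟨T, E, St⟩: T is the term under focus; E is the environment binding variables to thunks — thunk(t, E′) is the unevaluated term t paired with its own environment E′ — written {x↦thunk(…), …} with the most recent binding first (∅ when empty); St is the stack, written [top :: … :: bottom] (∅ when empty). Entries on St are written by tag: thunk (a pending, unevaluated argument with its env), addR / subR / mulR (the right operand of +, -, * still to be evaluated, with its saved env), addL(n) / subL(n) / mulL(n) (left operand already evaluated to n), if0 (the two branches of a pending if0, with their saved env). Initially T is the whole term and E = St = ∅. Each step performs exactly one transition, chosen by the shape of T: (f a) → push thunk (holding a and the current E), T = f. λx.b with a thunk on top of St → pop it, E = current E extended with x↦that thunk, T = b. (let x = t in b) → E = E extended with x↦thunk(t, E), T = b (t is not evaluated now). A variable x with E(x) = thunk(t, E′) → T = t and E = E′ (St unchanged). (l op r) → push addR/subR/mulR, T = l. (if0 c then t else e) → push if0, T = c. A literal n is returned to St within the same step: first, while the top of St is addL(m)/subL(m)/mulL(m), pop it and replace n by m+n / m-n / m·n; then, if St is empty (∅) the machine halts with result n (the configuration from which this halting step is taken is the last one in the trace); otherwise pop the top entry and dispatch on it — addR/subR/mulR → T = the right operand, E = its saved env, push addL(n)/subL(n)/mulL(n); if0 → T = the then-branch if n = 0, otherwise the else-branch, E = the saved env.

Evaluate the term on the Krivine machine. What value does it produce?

step 0: ⟨T=(((λw. w) -4) - ((λv. ((λw. ((λz. ((λp. v) -1)) -2)) 1)) ((λp. 9) ((λx. 6) 0)))); E=∅; St=∅⟩
step 1: ⟨T=((λw. w) -4); E=∅; St=[subR]⟩
step 2: ⟨T=(λw. w); E=∅; St=[thunk :: subR]⟩
step 3: ⟨T=w; E={w↦thunk(-4, ∅)}; St=[subR]⟩
step 4: ⟨T=-4; E=∅; St=[subR]⟩
step 5: ⟨T=((λv. ((λw. ((λz. ((λp. v) -1)) -2)) 1)) ((λp. 9) ((λx. 6) 0))); E=∅; St=[subL(-4)]⟩
step 6: ⟨T=(λv. ((λw. ((λz. ((λp. v) -1)) -2)) 1)); E=∅; St=[thunk :: subL(-4)]⟩
step 7: ⟨T=((λw. ((λz. ((λp. v) -1)) -2)) 1); E={v↦thunk(((λp. 9) ((λx. 6) 0)), ∅)}; St=[subL(-4)]⟩
step 8: ⟨T=(λw. ((λz. ((λp. v) -1)) -2)); E={v↦thunk(((λp. 9) ((λx. 6) 0)), ∅)}; St=[thunk :: subL(-4)]⟩
step 9: ⟨T=((λz. ((λp. v) -1)) -2); E={w↦thunk(1, {v↦thunk(((λp. 9) ((λx. 6) 0)), ∅)}), v↦thunk(((λp. 9) ((λx. 6) 0)), ∅)}; St=[subL(-4)]⟩
step 10: ⟨T=(λz. ((λp. v) -1)); E={w↦thunk(1, {v↦thunk(((λp. 9) ((λx. 6) 0)), ∅)}), v↦thunk(((λp. 9) ((λx. 6) 0)), ∅)}; St=[thunk :: subL(-4)]⟩
step 11: ⟨T=((λp. v) -1); E={z↦thunk(-2, {w↦thunk(1, {v↦thunk(((λp. 9) ((λx. 6) 0)), ∅)}), v↦thunk(((λp. 9) ((λx. 6) 0)), ∅)}), w↦thunk(1, {v↦thunk(((λp. 9) ((λx. 6) 0)), ∅)}), v↦thunk(((λp. 9) ((λx. 6) 0)), ∅)}; St=[subL(-4)]⟩
step 12: ⟨T=(λp. v); E={z↦thunk(-2, {w↦thunk(1, {v↦thunk(((λp. 9) ((λx. 6) 0)), ∅)}), v↦thunk(((λp. 9) ((λx. 6) 0)), ∅)}), w↦thunk(1, {v↦thunk(((λp. 9) ((λx. 6) 0)), ∅)}), v↦thunk(((λp. 9) ((λx. 6) 0)), ∅)}; St=[thunk :: subL(-4)]⟩
step 13: ⟨T=v; E={p↦thunk(-1, {z↦thunk(-2, {w↦thunk(1, {v↦thunk(((λp. 9) ((λx. 6) 0)), ∅)}), v↦thunk(((λp. 9) ((λx. 6) 0)), ∅)}), w↦thunk(1, {v↦thunk(((λp. 9) ((λx. 6) 0)), ∅)}), v↦thunk(((λp. 9) ((λx. 6) 0)), ∅)}), z↦thunk(-2, {w↦thunk(1, {v↦thunk(((λp. 9) ((λx. 6) 0)), ∅)}), v↦thunk(((λp. 9) ((λx. 6) 0)), ∅)}), w↦thunk(1, {v↦thunk(((λp. 9) ((λx. 6) 0)), ∅)}), v↦thunk(((λp. 9) ((λx. 6) 0)), ∅)}; St=[subL(-4)]⟩
step 14: ⟨T=((λp. 9) ((λx. 6) 0)); E=∅; St=[subL(-4)]⟩
step 15: ⟨T=(λp. 9); E=∅; St=[thunk :: subL(-4)]⟩
step 16: ⟨T=9; E={p↦thunk(((λx. 6) 0), ∅)}; St=[subL(-4)]⟩
→ final value -13

Answer: -13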